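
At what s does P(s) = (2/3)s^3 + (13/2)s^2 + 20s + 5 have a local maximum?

-4

P'(s) = 2s^2 + 13s + 20. Setting P'(s) = 0 gives s ∈ {-4, -5/2}.
P''(s) = 4s + 13. P''(-4) = -3 < 0 ⇒ local maximum; P''(-5/2) = 3 > 0 ⇒ local minimum.
The local maximum is P(-4) = -41/3.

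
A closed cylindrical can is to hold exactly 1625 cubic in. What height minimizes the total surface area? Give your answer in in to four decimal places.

12.7425

With radius r and height h, πr²h = 1625 so h = 1625/(πr²), and S(r) = 2πr² + 2πrh = 2πr² + 2·1625/r.
S'(r) = 4πr − 2·1625/r² = 0 ⇒ r³ = 1625/(2π), so r ≈ 6.3712 and h = 2r ≈ 12.7425.
S''(r) = 4π + 4·1625/r³ > 0, so this is the minimum; S ≈ 765.1562.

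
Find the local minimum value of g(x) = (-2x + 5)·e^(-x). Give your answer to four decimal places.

Differentiating with the product rule gives g'(x) = (2x - 7)·e^(-x). Since e^(-x) > 0, the only critical point is x = 7/2.
g''(7/2) has the same sign as 2 > 0, so this is a local minimum.
g(7/2) = (-2)·e^(-7/2) ≈ -0.0604.

-0.0604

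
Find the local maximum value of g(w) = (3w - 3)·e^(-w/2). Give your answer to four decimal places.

1.3388

g'(w) = 3·e^(-w/2) + (3w - 3)·(-1/2)·e^(-w/2) = (-(3/2)w + 9/2)·e^(-w/2). Since e^(-w/2) > 0, the only critical point is w = 3.
g''(3) has the same sign as -3/2 < 0, so this is a local maximum.
g(3) = (6)·e^(-3/2) ≈ 1.3388.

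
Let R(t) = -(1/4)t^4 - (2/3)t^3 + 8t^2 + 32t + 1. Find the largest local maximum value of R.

451/3

R'(t) = -t^3 - 2t^2 + 16t + 32 = 0 at t = -4, -2, 4.
Second-derivative test with R''(t) = -3t^2 - 4t + 16: R''(-4) = -16 < 0 ⇒ local maximum; R''(-2) = 12 > 0 ⇒ local minimum; R''(4) = -48 < 0 ⇒ local maximum.
The largest local maximum is R(4) = 451/3.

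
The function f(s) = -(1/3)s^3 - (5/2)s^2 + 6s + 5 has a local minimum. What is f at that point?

-49

Critical points: f'(s) = -s^2 - 5s + 6 vanishes at s = -6, 1.
Since f''(s) = -2s - 5, we get f''(-6) = 7 > 0 ⇒ local minimum; f''(1) = -7 < 0 ⇒ local maximum.
Thus f has its local minimum at s = -6, with value -49.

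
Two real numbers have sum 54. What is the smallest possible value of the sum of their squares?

1458

With a + b = 54, a^2 + b^2 = a^2 + (54 − a)^2.
The derivative 2a − 2(54 − a) = 4a − 108 vanishes at a = 27; second derivative 4 > 0, a minimum.
The minimum is 2·(27)^2 = 1458.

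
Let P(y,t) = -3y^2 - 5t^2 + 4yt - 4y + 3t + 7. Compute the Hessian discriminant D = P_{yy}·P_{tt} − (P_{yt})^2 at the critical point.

44

∂P/∂y = -6y + 4t - 4 = 0 and ∂P/∂t = 4y - 10t + 3 = 0, so (y, t) = (-7/11, 1/22).
The Hessian has P_{yy} = -6, P_{tt} = -10, P_{yt} = 4, giving D = 44 > 0 with P_{yy} < 0, so the point is a local maximum.
D = (-6)·(-10) − (4)^2 = 44.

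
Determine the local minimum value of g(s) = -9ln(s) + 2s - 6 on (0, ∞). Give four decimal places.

-10.5367

g'(s) = -9/s + 2 = 0 gives s = 9/2.
g''(s) = 9/s², which is positive for s > 0, so this is a local minimum.
g(9/2) = -9·ln(9/2) + 9 - 6 ≈ -10.5367.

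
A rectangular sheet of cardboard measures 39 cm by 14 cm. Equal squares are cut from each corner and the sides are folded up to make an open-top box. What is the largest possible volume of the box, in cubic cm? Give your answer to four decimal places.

With cut size x, the volume is V(x) = x(39 − 2x)(14 − 2x) for 0 < x < 7.
V'(x) = 12x^2 − 212x + 546. Setting V'(x) = 0 gives x ≈ 3.1300 (the root in (0, 7)).
V''(x) = 24x − 212 is negative there, so this is the maximum; V ≈ 793.1658.

793.1658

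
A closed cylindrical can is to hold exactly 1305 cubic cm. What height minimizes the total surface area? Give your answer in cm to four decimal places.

11.8442

With radius r and height h, πr²h = 1305 so h = 1305/(πr²), and S(r) = 2πr² + 2πrh = 2πr² + 2·1305/r.
S'(r) = 4πr − 2·1305/r² = 0 ⇒ r³ = 1305/(2π), so r ≈ 5.9221 and h = 2r ≈ 11.8442.
S''(r) = 4π + 4·1305/r³ > 0, so this is the minimum; S ≈ 661.0813.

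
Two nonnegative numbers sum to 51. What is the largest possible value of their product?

With x + y = 51, the product is P(x) = x(51 − x).
P'(x) = 51 − 2x = 0 gives x = 51/2; P'' = −2 < 0, so this is the maximum.
P = 51/2·51/2 = 2601/4.

2601/4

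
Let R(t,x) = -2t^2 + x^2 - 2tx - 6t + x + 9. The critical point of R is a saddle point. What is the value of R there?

65/6

∂R/∂t = -4t - 2x - 6 = 0 and ∂R/∂x = -2t + 2x + 1 = 0, so (t, x) = (-5/6, -4/3).
The Hessian has R_{tt} = -4, R_{xx} = 2, R_{tx} = -2, giving D = -12 < 0, so the point is a saddle point.
R(-5/6, -4/3) = 65/6.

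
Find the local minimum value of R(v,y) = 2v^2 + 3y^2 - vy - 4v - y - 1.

-77/23

∂R/∂v = 4v - y - 4 = 0 and ∂R/∂y = -v + 6y - 1 = 0, so (v, y) = (25/23, 8/23).
The Hessian has R_{vv} = 4, R_{yy} = 6, R_{vy} = -1, giving D = 23 > 0 with R_{vv} > 0, so the point is a local minimum.
R(25/23, 8/23) = -77/23.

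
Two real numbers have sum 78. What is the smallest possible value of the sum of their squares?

With a + b = 78, a^2 + b^2 = a^2 + (78 − a)^2.
The derivative 2a − 2(78 − a) = 4a − 156 vanishes at a = 39; second derivative 4 > 0, a minimum.
The minimum is 2·(39)^2 = 3042.

3042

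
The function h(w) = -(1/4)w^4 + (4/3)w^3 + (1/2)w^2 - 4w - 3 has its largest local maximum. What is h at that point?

31/3

Critical points: h'(w) = -w^3 + 4w^2 + w - 4 vanishes at w = -1, 1, 4.
h''(w) = -3w^2 + 8w + 1. h''(-1) = -10 < 0 ⇒ local maximum; h''(1) = 6 > 0 ⇒ local minimum; h''(4) = -15 < 0 ⇒ local maximum.
So the largest local maximum value is h(4) = 31/3.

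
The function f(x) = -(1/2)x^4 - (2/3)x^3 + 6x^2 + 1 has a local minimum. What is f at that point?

1

f'(x) = -2x^3 - 2x^2 + 12x. Setting f'(x) = 0 gives x ∈ {-3, 0, 2}.
f''(x) = -6x^2 - 4x + 12. f''(-3) = -30 < 0 ⇒ local maximum; f''(0) = 12 > 0 ⇒ local minimum; f''(2) = -20 < 0 ⇒ local maximum.
The local minimum is f(0) = 1.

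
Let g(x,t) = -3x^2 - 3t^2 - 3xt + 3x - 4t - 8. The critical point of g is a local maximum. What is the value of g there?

∂g/∂x = -6x - 3t + 3 = 0 and ∂g/∂t = -3x - 6t - 4 = 0, so (x, t) = (10/9, -11/9).
The Hessian has g_{xx} = -6, g_{tt} = -6, g_{xt} = -3, giving D = 27 > 0 with g_{xx} < 0, so the point is a local maximum.
g(10/9, -11/9) = -35/9.

-35/9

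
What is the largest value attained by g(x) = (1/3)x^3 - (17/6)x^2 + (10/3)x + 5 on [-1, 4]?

491/81

Differentiating, g'(x) = x^2 - (17/3)x + 10/3; whose only zero in [-1, 4] is x = 2/3.
Candidates: g(-1) = -3/2; g(2/3) = 491/81; g(4) = -17/3.
The maximum over the interval is 491/81, attained at x = 2/3.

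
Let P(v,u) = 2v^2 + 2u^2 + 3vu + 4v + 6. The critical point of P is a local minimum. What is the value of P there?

10/7

∂P/∂v = 4v + 3u + 4 = 0 and ∂P/∂u = 3v + 4u = 0, so (v, u) = (-16/7, 12/7).
The Hessian has P_{vv} = 4, P_{uu} = 4, P_{vu} = 3, giving D = 7 > 0 with P_{vv} > 0, so the point is a local minimum.
P(-16/7, 12/7) = 10/7.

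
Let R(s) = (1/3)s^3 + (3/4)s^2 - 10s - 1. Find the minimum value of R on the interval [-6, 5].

-773/48

The derivative is s^2 + (3/2)s - 10, which vanishes at s = -4 and s = 5/2.
Compare values at every candidate in [-6, 5]: R(-6) = 14, R(-4) = 89/3, R(5/2) = -773/48, R(5) = 113/12.
Hence the absolute minimum is -773/48 at s = 5/2.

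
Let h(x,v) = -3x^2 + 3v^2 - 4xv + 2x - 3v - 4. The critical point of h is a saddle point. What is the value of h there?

∂h/∂x = -6x - 4v + 2 = 0 and ∂h/∂v = -4x + 6v - 3 = 0, so (x, v) = (0, 1/2).
The Hessian has h_{xx} = -6, h_{vv} = 6, h_{xv} = -4, giving D = -52 < 0, so the point is a saddle point.
h(0, 1/2) = -19/4.

-19/4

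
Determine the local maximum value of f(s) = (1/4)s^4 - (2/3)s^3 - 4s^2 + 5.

5

f'(s) = s^3 - 2s^2 - 8s = 0 at s = -2, 0, 4.
Second-derivative test with f''(s) = 3s^2 - 4s - 8: f''(-2) = 12 > 0 ⇒ local minimum; f''(0) = -8 < 0 ⇒ local maximum; f''(4) = 24 > 0 ⇒ local minimum.
The local maximum is f(0) = 5.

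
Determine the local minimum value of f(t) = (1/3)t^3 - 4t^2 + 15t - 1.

47/3

Critical points: f'(t) = t^2 - 8t + 15 vanishes at t = 3, 5.
f''(t) = 2t - 8. f''(3) = -2 < 0 ⇒ local maximum; f''(5) = 2 > 0 ⇒ local minimum.
The local minimum is f(5) = 47/3.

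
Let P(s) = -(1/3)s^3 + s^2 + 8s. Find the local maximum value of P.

P'(s) = -s^2 + 2s + 8 = 0 at s = -2, 4.
Second-derivative test with P''(s) = -2s + 2: P''(-2) = 6 > 0 ⇒ local minimum; P''(4) = -6 < 0 ⇒ local maximum.
So the local maximum value is P(4) = 80/3.

80/3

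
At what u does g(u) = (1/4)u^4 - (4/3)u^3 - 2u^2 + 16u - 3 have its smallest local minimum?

g'(u) = u^3 - 4u^2 - 4u + 16. Setting g'(u) = 0 gives u ∈ {-2, 2, 4}.
g''(u) = 3u^2 - 8u - 4. g''(-2) = 24 > 0 ⇒ local minimum; g''(2) = -8 < 0 ⇒ local maximum; g''(4) = 12 > 0 ⇒ local minimum.
So the smallest local minimum value is g(-2) = -85/3.

-2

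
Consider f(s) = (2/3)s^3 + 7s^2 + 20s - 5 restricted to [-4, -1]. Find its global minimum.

-67/3

f'(s) = 2s^2 + 14s + 20, whose only zero in [-4, -1] is s = -2.
Candidates: f(-4) = -47/3, f(-2) = -67/3, f(-1) = -56/3.
The minimum over the interval is -67/3, attained at s = -2.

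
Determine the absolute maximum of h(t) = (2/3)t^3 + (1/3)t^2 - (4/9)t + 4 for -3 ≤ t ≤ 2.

88/9

The derivative is 2t^2 + (2/3)t - 4/9, which vanishes at t = -2/3 and t = 1/3.
Candidates: h(-3) = -29/3; h(-2/3) = 344/81; h(1/3) = 317/81; h(2) = 88/9.
So the maximum is h(2) = 88/9.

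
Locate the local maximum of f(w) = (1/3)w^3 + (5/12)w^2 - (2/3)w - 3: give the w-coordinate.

f'(w) = w^2 + (5/6)w - 2/3 = 0 at w = -4/3, 1/2.
f''(w) = 2w + 5/6. f''(-4/3) = -11/6 < 0 ⇒ local maximum; f''(1/2) = 11/6 > 0 ⇒ local minimum.
So the local maximum value is f(-4/3) = -175/81.

-4/3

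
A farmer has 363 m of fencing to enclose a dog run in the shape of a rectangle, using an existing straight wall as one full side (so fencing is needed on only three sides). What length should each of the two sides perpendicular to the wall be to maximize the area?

363/4

Let the sides perpendicular to the wall have length x and the parallel side y, so 2x + y = 363 and the area is A = xy = x(363 − 2x).
A'(x) = 363 − 4x = 0 gives x = 363/4, and A''(x) = −4 < 0 confirms a maximum.
Then y = 363 − 2·363/4 = 363/2 and A = 131769/8.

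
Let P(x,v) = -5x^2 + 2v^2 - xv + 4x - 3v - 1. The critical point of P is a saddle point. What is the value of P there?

-66/41

∂P/∂x = -10x - v + 4 = 0 and ∂P/∂v = -x + 4v - 3 = 0, so (x, v) = (13/41, 34/41).
The Hessian has P_{xx} = -10, P_{vv} = 4, P_{xv} = -1, giving D = -41 < 0, so the point is a saddle point.
P(13/41, 34/41) = -66/41.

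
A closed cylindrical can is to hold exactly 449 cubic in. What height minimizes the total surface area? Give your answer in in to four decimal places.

8.2995

With radius r and height h, πr²h = 449 so h = 449/(πr²), and S(r) = 2πr² + 2πrh = 2πr² + 2·449/r.
S'(r) = 4πr − 2·449/r² = 0 ⇒ r³ = 449/(2π), so r ≈ 4.1498 and h = 2r ≈ 8.2995.
S''(r) = 4π + 4·449/r³ > 0, so this is the minimum; S ≈ 324.5977.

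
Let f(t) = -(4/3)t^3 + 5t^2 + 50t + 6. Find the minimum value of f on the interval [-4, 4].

-803/12

f'(t) = -4t^2 + 10t + 50, whose only zero in [-4, 4] is t = -5/2.
Evaluating at the critical points and endpoints: f(-4) = -86/3, f(-5/2) = -803/12, f(4) = 602/3.
So the minimum is f(-5/2) = -803/12.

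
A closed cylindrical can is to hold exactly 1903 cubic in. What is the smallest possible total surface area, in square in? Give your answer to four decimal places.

With radius r and height h, πr²h = 1903 so h = 1903/(πr²), and S(r) = 2πr² + 2πrh = 2πr² + 2·1903/r.
S'(r) = 4πr − 2·1903/r² = 0 ⇒ r³ = 1903/(2π), so r ≈ 6.7156 and h = 2r ≈ 13.4312.
S''(r) = 4π + 4·1903/r³ > 0, so this is the minimum; S ≈ 850.1073.

850.1073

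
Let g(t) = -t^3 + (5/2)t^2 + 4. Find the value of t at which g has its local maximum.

5/3

g'(t) = -3t^2 + 5t = 0 at t = 0, 5/3.
Since g''(t) = -6t + 5, we get g''(0) = 5 > 0 ⇒ local minimum; g''(5/3) = -5 < 0 ⇒ local maximum.
Thus g has its local maximum at t = 5/3, with value 341/54.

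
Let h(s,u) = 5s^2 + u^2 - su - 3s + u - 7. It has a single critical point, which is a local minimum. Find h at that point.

∂h/∂s = 10s - u - 3 = 0 and ∂h/∂u = -s + 2u + 1 = 0, so (s, u) = (5/19, -7/19).
The Hessian has h_{ss} = 10, h_{uu} = 2, h_{su} = -1, giving D = 19 > 0 with h_{ss} > 0, so the point is a local minimum.
h(5/19, -7/19) = -144/19.

-144/19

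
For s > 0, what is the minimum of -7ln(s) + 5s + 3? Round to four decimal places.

R'(s) = -7/s + 5 = 0 gives s = 7/5.
R''(s) = 7/s², which is positive for s > 0, so this is a local minimum.
R(7/5) = -7·ln(7/5) + 7 + 3 ≈ 7.6447.

7.6447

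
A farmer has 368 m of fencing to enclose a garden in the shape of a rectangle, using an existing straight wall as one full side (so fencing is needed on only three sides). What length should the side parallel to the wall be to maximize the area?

184

Let the sides perpendicular to the wall have length x and the parallel side y, so 2x + y = 368 and the area is A = xy = x(368 − 2x).
A'(x) = 368 − 4x = 0 gives x = 92, and A''(x) = −4 < 0 confirms a maximum.
Then y = 368 − 2·92 = 184 and A = 16928.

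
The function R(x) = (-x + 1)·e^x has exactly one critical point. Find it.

By the product rule, R'(x) = (-x)·e^x. Since e^x > 0, the only critical point is x = 0.
R''(0) has the same sign as -1 < 0, so this is a local maximum.
R(0) = (1)·e^(0) ≈ 1.0000.

0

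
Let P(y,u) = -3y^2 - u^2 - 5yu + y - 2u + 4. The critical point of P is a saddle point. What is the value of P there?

∂P/∂y = -6y - 5u + 1 = 0 and ∂P/∂u = -5y - 2u - 2 = 0, so (y, u) = (-12/13, 17/13).
The Hessian has P_{yy} = -6, P_{uu} = -2, P_{yu} = -5, giving D = -13 < 0, so the point is a saddle point.
P(-12/13, 17/13) = 29/13.

29/13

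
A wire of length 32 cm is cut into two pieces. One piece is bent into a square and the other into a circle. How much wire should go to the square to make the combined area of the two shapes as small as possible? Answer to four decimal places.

17.9232

Let x be the length used for the square. Square side x/4; circle radius (32−x)/(2π).
A(x) = (x/4)² + π·((32−x)/(2π))² = x²/16 + (32−x)²/(4π) for 0 ≤ x ≤ 32. A'(x) = x/8 − (32−x)/(2π) = 0 gives x = 4·32/(π+4) ≈ 17.9232.
A'' = 1/8 + 1/(2π) > 0, so this gives the minimum combined area; x ≈ 17.9232 cm to the square.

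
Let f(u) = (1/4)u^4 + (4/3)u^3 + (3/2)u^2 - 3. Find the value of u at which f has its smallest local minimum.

Critical points: f'(u) = u^3 + 4u^2 + 3u vanishes at u = -3, -1, 0.
f''(u) = 3u^2 + 8u + 3. f''(-3) = 6 > 0 ⇒ local minimum; f''(-1) = -2 < 0 ⇒ local maximum; f''(0) = 3 > 0 ⇒ local minimum.
So the smallest local minimum value is f(-3) = -21/4.

-3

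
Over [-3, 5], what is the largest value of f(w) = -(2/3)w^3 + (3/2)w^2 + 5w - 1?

31/2

f'(w) = -2w^2 + 3w + 5, which vanishes at w = -1 and w = 5/2.
Evaluating at the critical points and endpoints: f(-3) = 31/2,  f(-1) = -23/6,  f(5/2) = 251/24,  f(5) = -131/6.
Hence the absolute maximum is 31/2 at w = -3.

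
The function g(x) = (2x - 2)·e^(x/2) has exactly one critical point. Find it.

-1

g'(x) = 2·e^(x/2) + (2x - 2)·(1/2)·e^(x/2) = (x + 1)·e^(x/2). Since e^(x/2) > 0, the only critical point is x = -1.
g''(-1) has the same sign as 1 > 0, so this is a local minimum.
g(-1) = (-4)·e^(-1/2) ≈ -2.4261.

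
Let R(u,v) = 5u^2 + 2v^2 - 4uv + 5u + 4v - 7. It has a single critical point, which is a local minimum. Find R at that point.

∂R/∂u = 10u - 4v + 5 = 0 and ∂R/∂v = -4u + 4v + 4 = 0, so (u, v) = (-3/2, -5/2).
The Hessian has R_{uu} = 10, R_{vv} = 4, R_{uv} = -4, giving D = 24 > 0 with R_{uu} > 0, so the point is a local minimum.
R(-3/2, -5/2) = -63/4.

-63/4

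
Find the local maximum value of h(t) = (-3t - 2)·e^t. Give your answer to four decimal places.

0.5666

h'(t) = (-3)·e^t + (-3t - 2)·1·e^t = (-3t - 5)·e^t. Since e^t > 0, the only critical point is t = -5/3.
h''(-5/3) has the same sign as -3 < 0, so this is a local maximum.
h(-5/3) = (3)·e^(-5/3) ≈ 0.5666.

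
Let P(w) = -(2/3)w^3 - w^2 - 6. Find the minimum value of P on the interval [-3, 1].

-23/3

P'(w) = -2w^2 - 2w, which vanishes at w = -1 and w = 0.
Compare values at every candidate in [-3, 1]: P(-3) = 3, P(-1) = -19/3, P(0) = -6, P(1) = -23/3.
So the minimum is P(1) = -23/3.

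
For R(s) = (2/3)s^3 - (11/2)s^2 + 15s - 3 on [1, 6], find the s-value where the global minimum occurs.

The derivative is 2s^2 - 11s + 15, which vanishes at s = 5/2 and s = 3.
Evaluating at the critical points and endpoints: R(1) = 43/6; R(5/2) = 253/24; R(3) = 21/2; R(6) = 33.
Hence the absolute minimum is 43/6 at s = 1.

1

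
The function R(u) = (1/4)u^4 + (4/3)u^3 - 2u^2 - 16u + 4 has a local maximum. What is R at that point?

64/3

Critical points: R'(u) = u^3 + 4u^2 - 4u - 16 vanishes at u = -4, -2, 2.
Second-derivative test with R''(u) = 3u^2 + 8u - 4: R''(-4) = 12 > 0 ⇒ local minimum; R''(-2) = -8 < 0 ⇒ local maximum; R''(2) = 24 > 0 ⇒ local minimum.
So the local maximum value is R(-2) = 64/3.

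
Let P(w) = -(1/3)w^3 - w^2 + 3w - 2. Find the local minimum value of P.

-11

P'(w) = -w^2 - 2w + 3 = 0 at w = -3, 1.
P''(w) = -2w - 2. P''(-3) = 4 > 0 ⇒ local minimum; P''(1) = -4 < 0 ⇒ local maximum.
So the local minimum value is P(-3) = -11.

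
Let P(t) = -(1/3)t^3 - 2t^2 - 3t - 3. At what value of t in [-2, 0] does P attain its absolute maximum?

-1

The derivative is -t^2 - 4t - 3, whose only zero in [-2, 0] is t = -1.
Compare values at every candidate in [-2, 0]: P(-2) = -7/3, P(-1) = -5/3, P(0) = -3.
Hence the absolute maximum is -5/3 at t = -1.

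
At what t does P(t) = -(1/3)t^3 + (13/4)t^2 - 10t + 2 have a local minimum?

5/2

Critical points: P'(t) = -t^2 + (13/2)t - 10 vanishes at t = 5/2, 4.
Since P''(t) = -2t + 13/2, we get P''(5/2) = 3/2 > 0 ⇒ local minimum; P''(4) = -3/2 < 0 ⇒ local maximum.
Thus P has its local minimum at t = 5/2, with value -379/48.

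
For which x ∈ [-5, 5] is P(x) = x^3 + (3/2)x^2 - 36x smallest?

P'(x) = 3x^2 + 3x - 36, which vanishes at x = -4 and x = 3.
Compare values at every candidate in [-5, 5]: P(-5) = 185/2,  P(-4) = 104,  P(3) = -135/2,  P(5) = -35/2.
So the minimum is P(3) = -135/2.

3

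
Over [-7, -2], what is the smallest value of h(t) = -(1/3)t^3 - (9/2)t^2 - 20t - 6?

56/3

Differentiating, h'(t) = -t^2 - 9t - 20; which vanishes at t = -5 and t = -4.
Candidates: h(-7) = 167/6; h(-5) = 139/6; h(-4) = 70/3; h(-2) = 56/3.
Hence the absolute minimum is 56/3 at t = -2.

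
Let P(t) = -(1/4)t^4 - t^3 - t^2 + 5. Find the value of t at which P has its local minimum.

P'(t) = -t^3 - 3t^2 - 2t. Setting P'(t) = 0 gives t ∈ {-2, -1, 0}.
P''(t) = -3t^2 - 6t - 2. P''(-2) = -2 < 0 ⇒ local maximum; P''(-1) = 1 > 0 ⇒ local minimum; P''(0) = -2 < 0 ⇒ local maximum.
So the local minimum value is P(-1) = 19/4.

-1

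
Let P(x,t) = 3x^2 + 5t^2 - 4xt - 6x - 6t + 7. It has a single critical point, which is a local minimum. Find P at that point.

-31/11

∂P/∂x = 6x - 4t - 6 = 0 and ∂P/∂t = -4x + 10t - 6 = 0, so (x, t) = (21/11, 15/11).
The Hessian has P_{xx} = 6, P_{tt} = 10, P_{xt} = -4, giving D = 44 > 0 with P_{xx} > 0, so the point is a local minimum.
P(21/11, 15/11) = -31/11.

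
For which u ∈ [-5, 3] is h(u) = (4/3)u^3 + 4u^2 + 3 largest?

3

Differentiating, h'(u) = 4u^2 + 8u; which vanishes at u = -2 and u = 0.
Candidates: h(-5) = -191/3; h(-2) = 25/3; h(0) = 3; h(3) = 75.
The maximum over the interval is 75, attained at u = 3.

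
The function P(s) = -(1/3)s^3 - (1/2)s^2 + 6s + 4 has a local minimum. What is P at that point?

P'(s) = -s^2 - s + 6 = 0 at s = -3, 2.
P''(s) = -2s - 1. P''(-3) = 5 > 0 ⇒ local minimum; P''(2) = -5 < 0 ⇒ local maximum.
The local minimum is P(-3) = -19/2.

-19/2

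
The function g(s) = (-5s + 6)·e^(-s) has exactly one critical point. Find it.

11/5

By the product rule, g'(s) = (5s - 11)·e^(-s). Since e^(-s) > 0, the only critical point is s = 11/5.
g''(11/5) has the same sign as 5 > 0, so this is a local minimum.
g(11/5) = (-5)·e^(-11/5) ≈ -0.5540.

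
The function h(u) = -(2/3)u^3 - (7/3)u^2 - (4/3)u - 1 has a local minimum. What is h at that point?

Critical points: h'(u) = -2u^2 - (14/3)u - 4/3 vanishes at u = -2, -1/3.
h''(u) = -4u - 14/3. h''(-2) = 10/3 > 0 ⇒ local minimum; h''(-1/3) = -10/3 < 0 ⇒ local maximum.
Thus h has its local minimum at u = -2, with value -7/3.

-7/3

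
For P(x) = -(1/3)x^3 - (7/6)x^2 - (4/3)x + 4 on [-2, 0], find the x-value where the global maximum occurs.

-2

P'(x) = -x^2 - (7/3)x - 4/3, which vanishes at x = -4/3 and x = -1.
Compare values at every candidate in [-2, 0]: P(-2) = 14/3, P(-4/3) = 364/81, P(-1) = 9/2, P(0) = 4.
The maximum over the interval is 14/3, attained at x = -2.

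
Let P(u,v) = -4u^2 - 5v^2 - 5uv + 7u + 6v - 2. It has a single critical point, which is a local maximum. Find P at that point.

∂P/∂u = -8u - 5v + 7 = 0 and ∂P/∂v = -5u - 10v + 6 = 0, so (u, v) = (8/11, 13/55).
The Hessian has P_{uu} = -8, P_{vv} = -10, P_{uv} = -5, giving D = 55 > 0 with P_{uu} < 0, so the point is a local maximum.
P(8/11, 13/55) = 69/55.

69/55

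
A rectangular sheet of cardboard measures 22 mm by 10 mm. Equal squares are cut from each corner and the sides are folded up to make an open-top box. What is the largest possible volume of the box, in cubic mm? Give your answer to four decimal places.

With cut size x, the volume is V(x) = x(22 − 2x)(10 − 2x) for 0 < x < 5.
V'(x) = 12x^2 − 128x + 220. Setting V'(x) = 0 gives x ≈ 2.1535 (the root in (0, 5)).
V''(x) = 24x − 128 is negative there, so this is the maximum; V ≈ 216.9140.

216.9140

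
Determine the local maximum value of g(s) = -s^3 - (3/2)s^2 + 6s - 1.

g'(s) = -3s^2 - 3s + 6 = 0 at s = -2, 1.
Second-derivative test with g''(s) = -6s - 3: g''(-2) = 9 > 0 ⇒ local minimum; g''(1) = -9 < 0 ⇒ local maximum.
Thus g has its local maximum at s = 1, with value 5/2.

5/2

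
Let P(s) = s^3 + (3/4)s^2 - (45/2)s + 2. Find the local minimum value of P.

P'(s) = 3s^2 + (3/2)s - 45/2 = 0 at s = -3, 5/2.
Second-derivative test with P''(s) = 6s + 3/2: P''(-3) = -33/2 < 0 ⇒ local maximum; P''(5/2) = 33/2 > 0 ⇒ local minimum.
The local minimum is P(5/2) = -543/16.

-543/16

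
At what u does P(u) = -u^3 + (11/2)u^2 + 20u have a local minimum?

-4/3

Critical points: P'(u) = -3u^2 + 11u + 20 vanishes at u = -4/3, 5.
Second-derivative test with P''(u) = -6u + 11: P''(-4/3) = 19 > 0 ⇒ local minimum; P''(5) = -19 < 0 ⇒ local maximum.
Thus P has its local minimum at u = -4/3, with value -392/27.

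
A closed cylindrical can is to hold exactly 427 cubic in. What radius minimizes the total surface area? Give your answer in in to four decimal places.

4.0808

With radius r and height h, πr²h = 427 so h = 427/(πr²), and S(r) = 2πr² + 2πrh = 2πr² + 2·427/r.
S'(r) = 4πr − 2·427/r² = 0 ⇒ r³ = 427/(2π), so r ≈ 4.0808 and h = 2r ≈ 8.1617.
S''(r) = 4π + 4·427/r³ > 0, so this is the minimum; S ≈ 313.9061.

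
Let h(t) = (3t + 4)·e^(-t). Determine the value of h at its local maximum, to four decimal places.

4.1868

By the product rule, h'(t) = (-3t - 1)·e^(-t). Since e^(-t) > 0, the only critical point is t = -1/3.
h''(-1/3) has the same sign as -3 < 0, so this is a local maximum.
h(-1/3) = (3)·e^(1/3) ≈ 4.1868.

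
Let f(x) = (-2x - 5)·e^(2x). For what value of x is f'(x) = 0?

-3

Differentiating with the product rule gives f'(x) = (-4x - 12)·e^(2x). Since e^(2x) > 0, the only critical point is x = -3.
f''(-3) has the same sign as -4 < 0, so this is a local maximum.
f(-3) = (1)·e^(-6) ≈ 0.0025.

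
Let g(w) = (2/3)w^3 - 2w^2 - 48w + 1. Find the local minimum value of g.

g'(w) = 2w^2 - 4w - 48. Setting g'(w) = 0 gives w ∈ {-4, 6}.
g''(w) = 4w - 4. g''(-4) = -20 < 0 ⇒ local maximum; g''(6) = 20 > 0 ⇒ local minimum.
The local minimum is g(6) = -215.

-215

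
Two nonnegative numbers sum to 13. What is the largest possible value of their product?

169/4

With x + y = 13, the product is P(x) = x(13 − x).
P'(x) = 13 − 2x = 0 gives x = 13/2; P'' = −2 < 0, so this is the maximum.
P = 13/2·13/2 = 169/4.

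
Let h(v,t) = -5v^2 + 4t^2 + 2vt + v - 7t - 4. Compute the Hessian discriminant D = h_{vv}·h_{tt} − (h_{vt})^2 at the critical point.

∂h/∂v = -10v + 2t + 1 = 0 and ∂h/∂t = 2v + 8t - 7 = 0, so (v, t) = (11/42, 17/21).
The Hessian has h_{vv} = -10, h_{tt} = 8, h_{vt} = 2, giving D = -84 < 0, so the point is a saddle point.
D = (-10)·(8) − (2)^2 = -84.

-84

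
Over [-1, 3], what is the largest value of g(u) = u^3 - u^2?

g'(u) = 3u^2 - 2u, which vanishes at u = 0 and u = 2/3.
Candidates: g(-1) = -2,  g(0) = 0,  g(2/3) = -4/27,  g(3) = 18.
The maximum over the interval is 18, attained at u = 3.

18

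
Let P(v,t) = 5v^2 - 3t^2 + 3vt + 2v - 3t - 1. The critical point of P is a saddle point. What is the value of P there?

∂P/∂v = 10v + 3t + 2 = 0 and ∂P/∂t = 3v - 6t - 3 = 0, so (v, t) = (-1/23, -12/23).
The Hessian has P_{vv} = 10, P_{tt} = -6, P_{vt} = 3, giving D = -69 < 0, so the point is a saddle point.
P(-1/23, -12/23) = -6/23.

-6/23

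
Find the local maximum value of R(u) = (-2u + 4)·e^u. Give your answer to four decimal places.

5.4366

R'(u) = (-2)·e^u + (-2u + 4)·1·e^u = (-2u + 2)·e^u. Since e^u > 0, the only critical point is u = 1.
R''(1) has the same sign as -2 < 0, so this is a local maximum.
R(1) = (2)·e^(1) ≈ 5.4366.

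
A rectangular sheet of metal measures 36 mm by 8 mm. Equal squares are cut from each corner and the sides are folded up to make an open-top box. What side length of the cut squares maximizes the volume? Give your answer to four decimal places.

1.8764

With cut size x, the volume is V(x) = x(36 − 2x)(8 − 2x) for 0 < x < 4.
V'(x) = 12x^2 − 176x + 288. Setting V'(x) = 0 gives x ≈ 1.8764 (the root in (0, 4)).
V''(x) = 24x − 176 is negative there, so this is the maximum; V ≈ 256.9923.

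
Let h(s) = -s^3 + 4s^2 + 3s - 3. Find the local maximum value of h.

15

Critical points: h'(s) = -3s^2 + 8s + 3 vanishes at s = -1/3, 3.
h''(s) = -6s + 8. h''(-1/3) = 10 > 0 ⇒ local minimum; h''(3) = -10 < 0 ⇒ local maximum.
So the local maximum value is h(3) = 15.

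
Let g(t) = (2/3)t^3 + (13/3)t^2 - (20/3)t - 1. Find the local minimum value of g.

-269/81

Critical points: g'(t) = 2t^2 + (26/3)t - 20/3 vanishes at t = -5, 2/3.
g''(t) = 4t + 26/3. g''(-5) = -34/3 < 0 ⇒ local maximum; g''(2/3) = 34/3 > 0 ⇒ local minimum.
So the local minimum value is g(2/3) = -269/81.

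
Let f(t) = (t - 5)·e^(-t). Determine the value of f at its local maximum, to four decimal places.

f'(t) = 1·e^(-t) + (t - 5)·(-1)·e^(-t) = (-t + 6)·e^(-t). Since e^(-t) > 0, the only critical point is t = 6.
f''(6) has the same sign as -1 < 0, so this is a local maximum.
f(6) = (1)·e^(-6) ≈ 0.0025.

0.0025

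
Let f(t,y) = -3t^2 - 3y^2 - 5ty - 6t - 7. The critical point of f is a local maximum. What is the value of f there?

∂f/∂t = -6t - 5y - 6 = 0 and ∂f/∂y = -5t - 6y = 0, so (t, y) = (-36/11, 30/11).
The Hessian has f_{tt} = -6, f_{yy} = -6, f_{ty} = -5, giving D = 11 > 0 with f_{tt} < 0, so the point is a local maximum.
f(-36/11, 30/11) = 31/11.

31/11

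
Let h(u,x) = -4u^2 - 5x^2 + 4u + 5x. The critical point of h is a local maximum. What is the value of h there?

9/4

∂h/∂u = -8u + 4 = 0 and ∂h/∂x = -10x + 5 = 0, so (u, x) = (1/2, 1/2).
The Hessian has h_{uu} = -8, h_{xx} = -10, h_{ux} = 0, giving D = 80 > 0 with h_{uu} < 0, so the point is a local maximum.
h(1/2, 1/2) = 9/4.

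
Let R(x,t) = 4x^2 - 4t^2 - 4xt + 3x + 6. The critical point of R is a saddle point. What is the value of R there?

∂R/∂x = 8x - 4t + 3 = 0 and ∂R/∂t = -4x - 8t = 0, so (x, t) = (-3/10, 3/20).
The Hessian has R_{xx} = 8, R_{tt} = -8, R_{xt} = -4, giving D = -80 < 0, so the point is a saddle point.
R(-3/10, 3/20) = 111/20.

111/20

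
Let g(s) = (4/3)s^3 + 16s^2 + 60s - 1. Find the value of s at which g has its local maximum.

-5

g'(s) = 4s^2 + 32s + 60. Setting g'(s) = 0 gives s ∈ {-5, -3}.
g''(s) = 8s + 32. g''(-5) = -8 < 0 ⇒ local maximum; g''(-3) = 8 > 0 ⇒ local minimum.
Thus g has its local maximum at s = -5, with value -203/3.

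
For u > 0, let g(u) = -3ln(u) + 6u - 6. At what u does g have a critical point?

g'(u) = -3/u + 6 = 0 gives u = 1/2.
g''(u) = 3/u², which is positive for u > 0, so this is a local minimum.
g(1/2) = -3·ln(1/2) + 3 - 6 ≈ -0.9206.

1/2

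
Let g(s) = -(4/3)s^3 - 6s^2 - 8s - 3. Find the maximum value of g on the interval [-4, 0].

The derivative is -4s^2 - 12s - 8, which vanishes at s = -2 and s = -1.
Candidates: g(-4) = 55/3,  g(-2) = -1/3,  g(-1) = 1/3,  g(0) = -3.
The maximum over the interval is 55/3, attained at s = -4.

55/3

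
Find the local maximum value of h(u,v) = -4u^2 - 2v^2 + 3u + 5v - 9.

∂h/∂u = -8u + 3 = 0 and ∂h/∂v = -4v + 5 = 0, so (u, v) = (3/8, 5/4).
The Hessian has h_{uu} = -8, h_{vv} = -4, h_{uv} = 0, giving D = 32 > 0 with h_{uu} < 0, so the point is a local maximum.
h(3/8, 5/4) = -85/16.

-85/16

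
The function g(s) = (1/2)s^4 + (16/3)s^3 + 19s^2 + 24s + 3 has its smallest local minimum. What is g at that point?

-41/6

Critical points: g'(s) = 2s^3 + 16s^2 + 38s + 24 vanishes at s = -4, -3, -1.
Since g''(s) = 6s^2 + 32s + 38, we get g''(-4) = 6 > 0 ⇒ local minimum; g''(-3) = -4 < 0 ⇒ local maximum; g''(-1) = 12 > 0 ⇒ local minimum.
The smallest local minimum is g(-1) = -41/6.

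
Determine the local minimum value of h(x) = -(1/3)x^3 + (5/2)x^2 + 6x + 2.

-7/6

Critical points: h'(x) = -x^2 + 5x + 6 vanishes at x = -1, 6.
Since h''(x) = -2x + 5, we get h''(-1) = 7 > 0 ⇒ local minimum; h''(6) = -7 < 0 ⇒ local maximum.
Thus h has its local minimum at x = -1, with value -7/6.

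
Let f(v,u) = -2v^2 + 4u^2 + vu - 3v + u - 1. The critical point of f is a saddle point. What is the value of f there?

4/33

∂f/∂v = -4v + u - 3 = 0 and ∂f/∂u = v + 8u + 1 = 0, so (v, u) = (-25/33, -1/33).
The Hessian has f_{vv} = -4, f_{uu} = 8, f_{vu} = 1, giving D = -33 < 0, so the point is a saddle point.
f(-25/33, -1/33) = 4/33.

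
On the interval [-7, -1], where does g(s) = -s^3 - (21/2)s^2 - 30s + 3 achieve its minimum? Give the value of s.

-5

Differentiating, g'(s) = -3s^2 - 21s - 30; which vanishes at s = -5 and s = -2.
Evaluating at the critical points and endpoints: g(-7) = 83/2; g(-5) = 31/2; g(-2) = 29; g(-1) = 47/2.
The minimum over the interval is 31/2, attained at s = -5.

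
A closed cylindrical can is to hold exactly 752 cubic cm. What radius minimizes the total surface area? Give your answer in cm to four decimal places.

With radius r and height h, πr²h = 752 so h = 752/(πr²), and S(r) = 2πr² + 2πrh = 2πr² + 2·752/r.
S'(r) = 4πr − 2·752/r² = 0 ⇒ r³ = 752/(2π), so r ≈ 4.9281 and h = 2r ≈ 9.8562.
S''(r) = 4π + 4·752/r³ > 0, so this is the minimum; S ≈ 457.7831.

4.9281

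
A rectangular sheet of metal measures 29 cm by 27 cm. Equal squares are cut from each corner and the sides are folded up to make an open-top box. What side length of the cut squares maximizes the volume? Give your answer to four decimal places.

4.6577

With cut size x, the volume is V(x) = x(29 − 2x)(27 − 2x) for 0 < x < 13.5.
V'(x) = 12x^2 − 224x + 783. Setting V'(x) = 0 gives x ≈ 4.6577 (the root in (0, 13.5)).
V''(x) = 24x − 224 is negative there, so this is the maximum; V ≈ 1621.4119.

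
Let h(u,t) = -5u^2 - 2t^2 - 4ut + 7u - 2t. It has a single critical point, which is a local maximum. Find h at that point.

∂h/∂u = -10u - 4t + 7 = 0 and ∂h/∂t = -4u - 4t - 2 = 0, so (u, t) = (3/2, -2).
The Hessian has h_{uu} = -10, h_{tt} = -4, h_{ut} = -4, giving D = 24 > 0 with h_{uu} < 0, so the point is a local maximum.
h(3/2, -2) = 29/4.

29/4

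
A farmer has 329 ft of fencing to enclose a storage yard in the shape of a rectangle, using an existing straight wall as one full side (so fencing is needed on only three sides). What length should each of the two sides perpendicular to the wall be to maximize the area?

329/4

Let the sides perpendicular to the wall have length x and the parallel side y, so 2x + y = 329 and the area is A = xy = x(329 − 2x).
A'(x) = 329 − 4x = 0 gives x = 329/4, and A''(x) = −4 < 0 confirms a maximum.
Then y = 329 − 2·329/4 = 329/2 and A = 108241/8.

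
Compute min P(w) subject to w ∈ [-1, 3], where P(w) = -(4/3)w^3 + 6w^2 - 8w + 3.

-3

P'(w) = -4w^2 + 12w - 8, which vanishes at w = 1 and w = 2.
Candidates: P(-1) = 55/3,  P(1) = -1/3,  P(2) = 1/3,  P(3) = -3.
Hence the absolute minimum is -3 at w = 3.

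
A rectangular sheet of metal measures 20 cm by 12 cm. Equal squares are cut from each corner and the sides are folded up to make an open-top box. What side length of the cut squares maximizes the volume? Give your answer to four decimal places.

With cut size x, the volume is V(x) = x(20 − 2x)(12 − 2x) for 0 < x < 6.
V'(x) = 12x^2 − 128x + 240. Setting V'(x) = 0 gives x ≈ 2.4274 (the root in (0, 6)).
V''(x) = 24x − 128 is negative there, so this is the maximum; V ≈ 262.6823.

2.4274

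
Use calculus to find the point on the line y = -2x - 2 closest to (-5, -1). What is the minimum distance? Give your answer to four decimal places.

4.0249

Minimize D(x)^2 = (x + 5)^2 + (-2x - 1)^2.
d/dx[D^2] = 2(x + 5) + 2·(-2)·(-2x - 1) = 0 ⇒ x = -7/5.
Then y = 4/5 and the distance is √(81/5) ≈ 4.0249.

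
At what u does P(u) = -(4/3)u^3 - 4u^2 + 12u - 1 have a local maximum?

P'(u) = -4u^2 - 8u + 12. Setting P'(u) = 0 gives u ∈ {-3, 1}.
P''(u) = -8u - 8. P''(-3) = 16 > 0 ⇒ local minimum; P''(1) = -16 < 0 ⇒ local maximum.
So the local maximum value is P(1) = 17/3.

1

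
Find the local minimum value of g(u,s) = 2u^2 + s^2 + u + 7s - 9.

-171/8

∂g/∂u = 4u + 1 = 0 and ∂g/∂s = 2s + 7 = 0, so (u, s) = (-1/4, -7/2).
The Hessian has g_{uu} = 4, g_{ss} = 2, g_{us} = 0, giving D = 8 > 0 with g_{uu} > 0, so the point is a local minimum.
g(-1/4, -7/2) = -171/8.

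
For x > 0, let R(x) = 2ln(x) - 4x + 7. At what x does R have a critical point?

1/2

R'(x) = 2/x − 4 = 0 gives x = 1/2.
R''(x) = -2/x², which is negative for x > 0, so this is a local maximum.
R(1/2) = 2·ln(1/2) - 2 + 7 ≈ 3.6137.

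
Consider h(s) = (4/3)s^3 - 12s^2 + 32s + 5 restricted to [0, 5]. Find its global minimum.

The derivative is 4s^2 - 24s + 32, which vanishes at s = 2 and s = 4.
Evaluating at the critical points and endpoints: h(0) = 5,  h(2) = 95/3,  h(4) = 79/3,  h(5) = 95/3.
Hence the absolute minimum is 5 at s = 0.

5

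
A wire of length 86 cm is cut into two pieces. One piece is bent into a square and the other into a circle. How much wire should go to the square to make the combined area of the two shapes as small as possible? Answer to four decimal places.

Let x be the length used for the square. Square side x/4; circle radius (86−x)/(2π).
A(x) = (x/4)² + π·((86−x)/(2π))² = x²/16 + (86−x)²/(4π) for 0 ≤ x ≤ 86. A'(x) = x/8 − (86−x)/(2π) = 0 gives x = 4·86/(π+4) ≈ 48.1685.
A'' = 1/8 + 1/(2π) > 0, so this gives the minimum combined area; x ≈ 48.1685 cm to the square.

48.1685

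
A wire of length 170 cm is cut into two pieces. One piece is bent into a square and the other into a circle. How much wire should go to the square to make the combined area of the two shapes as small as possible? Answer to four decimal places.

95.2169

Let x be the length used for the square. Square side x/4; circle radius (170−x)/(2π).
A(x) = (x/4)² + π·((170−x)/(2π))² = x²/16 + (170−x)²/(4π) for 0 ≤ x ≤ 170. A'(x) = x/8 − (170−x)/(2π) = 0 gives x = 4·170/(π+4) ≈ 95.2169.
A'' = 1/8 + 1/(2π) > 0, so this gives the minimum combined area; x ≈ 95.2169 cm to the square.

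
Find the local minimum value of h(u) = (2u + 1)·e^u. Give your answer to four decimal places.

By the product rule, h'(u) = (2u + 3)·e^u. Since e^u > 0, the only critical point is u = -3/2.
h''(-3/2) has the same sign as 2 > 0, so this is a local minimum.
h(-3/2) = (-2)·e^(-3/2) ≈ -0.4463.

-0.4463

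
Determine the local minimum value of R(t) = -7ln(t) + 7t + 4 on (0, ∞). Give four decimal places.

11.0000

R'(t) = -7/t + 7 = 0 gives t = 1.
R''(t) = 7/t², which is positive for t > 0, so this is a local minimum.
R(1) = -7·ln(1) + 7 + 4 ≈ 11.0000.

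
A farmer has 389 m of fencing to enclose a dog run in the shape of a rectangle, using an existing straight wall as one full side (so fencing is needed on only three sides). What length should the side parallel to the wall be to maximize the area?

Let the sides perpendicular to the wall have length x and the parallel side y, so 2x + y = 389 and the area is A = xy = x(389 − 2x).
A'(x) = 389 − 4x = 0 gives x = 389/4, and A''(x) = −4 < 0 confirms a maximum.
Then y = 389 − 2·389/4 = 389/2 and A = 151321/8.

389/2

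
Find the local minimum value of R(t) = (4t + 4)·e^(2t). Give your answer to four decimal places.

R'(t) = 4·e^(2t) + (4t + 4)·2·e^(2t) = (8t + 12)·e^(2t). Since e^(2t) > 0, the only critical point is t = -3/2.
R''(-3/2) has the same sign as 8 > 0, so this is a local minimum.
R(-3/2) = (-2)·e^(-3) ≈ -0.0996.

-0.0996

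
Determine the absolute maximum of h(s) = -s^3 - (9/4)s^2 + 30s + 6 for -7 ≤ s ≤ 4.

The derivative is -3s^2 - (9/2)s + 30, which vanishes at s = -4 and s = 5/2.
Evaluating at the critical points and endpoints: h(-7) = 115/4, h(-4) = -86, h(5/2) = 821/16, h(4) = 26.
The maximum over the interval is 821/16, attained at s = 5/2.

821/16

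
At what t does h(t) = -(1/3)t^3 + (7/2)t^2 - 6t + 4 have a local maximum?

h'(t) = -t^2 + 7t - 6 = 0 at t = 1, 6.
Second-derivative test with h''(t) = -2t + 7: h''(1) = 5 > 0 ⇒ local minimum; h''(6) = -5 < 0 ⇒ local maximum.
Thus h has its local maximum at t = 6, with value 22.

6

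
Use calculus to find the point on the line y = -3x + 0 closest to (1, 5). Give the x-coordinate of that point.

-7/5

Minimize D(x)^2 = (x - 1)^2 + (-3x - 5)^2.
d/dx[D^2] = 2(x - 1) + 2·(-3)·(-3x - 5) = 0 ⇒ x = -7/5.
Then y = 21/5 and the distance is √(32/5) ≈ 2.5298.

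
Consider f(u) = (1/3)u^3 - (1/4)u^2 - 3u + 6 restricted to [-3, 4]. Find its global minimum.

f'(u) = u^2 - (1/2)u - 3, which vanishes at u = -3/2 and u = 2.
Candidates: f(-3) = 15/4; f(-3/2) = 141/16; f(2) = 5/3; f(4) = 34/3.
Hence the absolute minimum is 5/3 at u = 2.

5/3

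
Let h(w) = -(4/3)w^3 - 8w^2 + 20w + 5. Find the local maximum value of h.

Critical points: h'(w) = -4w^2 - 16w + 20 vanishes at w = -5, 1.
Since h''(w) = -8w - 16, we get h''(-5) = 24 > 0 ⇒ local minimum; h''(1) = -24 < 0 ⇒ local maximum.
So the local maximum value is h(1) = 47/3.

47/3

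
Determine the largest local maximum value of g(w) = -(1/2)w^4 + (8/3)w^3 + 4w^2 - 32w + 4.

g'(w) = -2w^3 + 8w^2 + 8w - 32. Setting g'(w) = 0 gives w ∈ {-2, 2, 4}.
Since g''(w) = -6w^2 + 16w + 8, we get g''(-2) = -48 < 0 ⇒ local maximum; g''(2) = 16 > 0 ⇒ local minimum; g''(4) = -24 < 0 ⇒ local maximum.
So the largest local maximum value is g(-2) = 164/3.

164/3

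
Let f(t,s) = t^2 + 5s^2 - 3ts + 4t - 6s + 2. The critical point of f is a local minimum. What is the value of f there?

∂f/∂t = 2t - 3s + 4 = 0 and ∂f/∂s = -3t + 10s - 6 = 0, so (t, s) = (-2, 0).
The Hessian has f_{tt} = 2, f_{ss} = 10, f_{ts} = -3, giving D = 11 > 0 with f_{tt} > 0, so the point is a local minimum.
f(-2, 0) = -2.

-2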